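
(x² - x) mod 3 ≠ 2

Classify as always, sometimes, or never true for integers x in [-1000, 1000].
Holds at x = 0: LHS = (0² - 0) mod 3 = 0 mod 3 = 0; 0 ≠ 2 — holds
Fails at x = -1: LHS = ((-1)² - (-1)) mod 3 = 2 mod 3 = 2; 2 ≠ 2 — FAILS
It is satisfied by some integers in the range but not all.

Answer: Sometimes true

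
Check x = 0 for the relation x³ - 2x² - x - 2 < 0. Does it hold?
x = 0: LHS = 0³ - 2·0² - 0 - 2 = -2; -2 < 0 — holds

The relation is satisfied at x = 0.

Answer: Yes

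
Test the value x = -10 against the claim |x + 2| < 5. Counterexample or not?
Substitute x = -10 into the relation:
x = -10: LHS = |(-10) + 2| = |-8| = 8; 8 < 5 — FAILS

Since the claim fails at x = -10, this value is a counterexample.

Answer: Yes, x = -10 is a counterexample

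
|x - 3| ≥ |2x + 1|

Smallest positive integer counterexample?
Testing positive integers:
x = 1: LHS = |1 - 3| = |-2| = 2, RHS = |2·1 + 1| = |3| = 3; 2 ≥ 3 — FAILS  ← smallest positive counterexample

Answer: x = 1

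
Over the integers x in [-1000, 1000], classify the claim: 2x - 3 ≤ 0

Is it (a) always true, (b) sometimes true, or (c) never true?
Holds at x = 0: LHS = 2·0 - 3 = -3; -3 ≤ 0 — holds
Fails at x = 2: LHS = 2·2 - 3 = 1; 1 ≤ 0 — FAILS
It is satisfied by some integers in the range but not all.

Answer: Sometimes true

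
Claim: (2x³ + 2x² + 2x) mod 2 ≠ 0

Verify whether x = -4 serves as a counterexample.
Substitute x = -4 into the relation:
x = -4: LHS = (2·(-4)³ + 2·(-4)² + 2·(-4)) mod 2 = (-104) mod 2 = 0; 0 ≠ 0 — FAILS

Since the claim fails at x = -4, this value is a counterexample.

Answer: Yes, x = -4 is a counterexample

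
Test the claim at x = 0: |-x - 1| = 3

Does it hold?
x = 0: LHS = |-0 - 1| = |-1| = 1; 1 = 3 — FAILS

The relation fails at x = 0, so x = 0 is a counterexample.

Answer: No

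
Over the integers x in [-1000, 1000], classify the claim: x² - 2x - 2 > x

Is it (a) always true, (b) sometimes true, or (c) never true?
Holds at x = -1: LHS = (-1)² - 2·(-1) - 2 = 1; 1 > -1 — holds
Fails at x = 0: LHS = 0² - 2·0 - 2 = -2; -2 > 0 — FAILS
It is satisfied by some integers in the range but not all.

Answer: Sometimes true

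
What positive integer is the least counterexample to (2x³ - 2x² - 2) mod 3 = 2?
Testing positive integers:
x = 1: LHS = (2·1³ - 2·1² - 2) mod 3 = (-2) mod 3 = 1; 1 = 2 — FAILS  ← smallest positive counterexample

Answer: x = 1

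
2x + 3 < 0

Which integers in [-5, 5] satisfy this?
Holds for: {-5, -4, -3, -2}
Fails for: {-1, 0, 1, 2, 3, 4, 5}

Answer: {-5, -4, -3, -2}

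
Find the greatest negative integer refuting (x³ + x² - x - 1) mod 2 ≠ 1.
Testing negative integers from -1 downward:
x = -1: LHS = ((-1)³ + (-1)² - (-1) - 1) mod 2 = 0 mod 2 = 0; 0 ≠ 1 — holds
x = -2: LHS = ((-2)³ + (-2)² - (-2) - 1) mod 2 = (-3) mod 2 = 1; 1 ≠ 1 — FAILS  ← closest negative counterexample to 0

Answer: x = -2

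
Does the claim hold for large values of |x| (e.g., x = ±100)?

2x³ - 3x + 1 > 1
x = 100: LHS = 2·100³ - 3·100 + 1 = 1999701; 1999701 > 1 — holds
x = -100: LHS = 2·(-100)³ - 3·(-100) + 1 = -1999699; -1999699 > 1 — FAILS

Answer: Partially: holds for x = 100, fails for x = -100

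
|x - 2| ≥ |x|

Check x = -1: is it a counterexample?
Substitute x = -1 into the relation:
x = -1: LHS = |(-1) - 2| = |-3| = 3, RHS = |-1| = 1; 3 ≥ 1 — holds

The claim holds here, so x = -1 is not a counterexample. (A counterexample exists elsewhere, e.g. x = 2.)

Answer: No, x = -1 is not a counterexample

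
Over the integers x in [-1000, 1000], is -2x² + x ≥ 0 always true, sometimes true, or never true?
Holds at x = 0: LHS = -2·0² + 0 = 0; 0 ≥ 0 — holds
Fails at x = 1: LHS = -2·1² + 1 = -1; -1 ≥ 0 — FAILS
It is satisfied by some integers in the range but not all.

Answer: Sometimes true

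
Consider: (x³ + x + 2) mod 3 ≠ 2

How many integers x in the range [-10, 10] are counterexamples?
Counterexamples in [-10, 10]: {-9, -6, -3, 0, 3, 6, 9}.

Counting them gives 7 values.

Answer: 7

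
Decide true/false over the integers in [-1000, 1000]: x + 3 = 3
The claim fails at x = 1:
x = 1: LHS = 1 + 3 = 4; 4 = 3 — FAILS

Because a single integer refutes it, the statement is false.

Answer: False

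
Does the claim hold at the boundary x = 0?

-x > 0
x = 0: LHS = -0 = 0; 0 > 0 — FAILS

The relation fails at x = 0, so x = 0 is a counterexample.

Answer: No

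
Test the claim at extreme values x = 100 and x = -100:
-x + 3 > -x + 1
x = 100: LHS = -100 + 3 = -97, RHS = -100 + 1 = -99; -97 > -99 — holds
x = -100: LHS = -(-100) + 3 = 103, RHS = -(-100) + 1 = 101; 103 > 101 — holds

Answer: Yes, holds for both x = 100 and x = -100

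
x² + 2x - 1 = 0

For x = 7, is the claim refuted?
Substitute x = 7 into the relation:
x = 7: LHS = 7² + 2·7 - 1 = 62; 62 = 0 — FAILS

Since the claim fails at x = 7, this value is a counterexample.

Answer: Yes, x = 7 is a counterexample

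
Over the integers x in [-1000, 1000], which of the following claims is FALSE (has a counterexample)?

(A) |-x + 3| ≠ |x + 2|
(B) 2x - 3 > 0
(A) Track d = LHS − RHS over the integers in [-1000, 1000]. Equality would need d = 0, but d changes sign only between consecutive integers, jumping over 0:
x = 0: LHS = |-0 + 3| = |3| = 3, RHS = |0 + 2| = |2| = 2; 3 ≠ 2 — holds  (d = 1)
x = 1: LHS = |-1 + 3| = |2| = 2, RHS = |1 + 2| = |3| = 3; 2 ≠ 3 — holds  (d = -1)
Away from these crossings d keeps a constant sign, and checking every integer in [-1000, 1000] confirms d ≠ 0 throughout. Hence the two sides are never equal, so the relation holds for every integer in [-1000, 1000].

(B) x = 0: LHS = 2·0 - 3 = -3; -3 > 0 — FAILS

Only (B) has a counterexample.

Answer: B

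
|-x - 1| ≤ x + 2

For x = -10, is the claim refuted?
Substitute x = -10 into the relation:
x = -10: LHS = |-(-10) - 1| = |9| = 9, RHS = (-10) + 2 = -8; 9 ≤ -8 — FAILS

Since the claim fails at x = -10, this value is a counterexample.

Answer: Yes, x = -10 is a counterexample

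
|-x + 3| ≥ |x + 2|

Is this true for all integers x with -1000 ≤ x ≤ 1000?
The claim fails at x = 1:
x = 1: LHS = |-1 + 3| = |2| = 2, RHS = |1 + 2| = |3| = 3; 2 ≥ 3 — FAILS

Because a single integer refutes it, the statement is false.

Answer: False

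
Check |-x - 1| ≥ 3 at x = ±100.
x = 100: LHS = |-100 - 1| = |-101| = 101; 101 ≥ 3 — holds
x = -100: LHS = |-(-100) - 1| = |99| = 99; 99 ≥ 3 — holds

Answer: Yes, holds for both x = 100 and x = -100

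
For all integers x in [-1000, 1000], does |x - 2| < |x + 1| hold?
The claim fails at x = 0:
x = 0: LHS = |0 - 2| = |-2| = 2, RHS = |0 + 1| = |1| = 1; 2 < 1 — FAILS

Because a single integer refutes it, the statement is false.

Answer: False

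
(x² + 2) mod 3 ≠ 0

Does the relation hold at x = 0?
x = 0: LHS = (0² + 2) mod 3 = 2 mod 3 = 2; 2 ≠ 0 — holds

The relation is satisfied at x = 0.

Answer: Yes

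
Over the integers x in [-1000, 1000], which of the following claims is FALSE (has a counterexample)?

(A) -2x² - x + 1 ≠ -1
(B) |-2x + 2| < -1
(A) Track d = LHS − RHS over the integers in [-1000, 1000]. Equality would need d = 0, but d changes sign only between consecutive integers, jumping over 0:
x = -2: LHS = -2·(-2)² - (-2) + 1 = -5; -5 ≠ -1 — holds  (d = -4)
x = -1: LHS = -2·(-1)² - (-1) + 1 = 0; 0 ≠ -1 — holds  (d = 1)
x = 0: LHS = -2·0² - 0 + 1 = 1; 1 ≠ -1 — holds  (d = 2)
x = 1: LHS = -2·1² - 1 + 1 = -2; -2 ≠ -1 — holds  (d = -1)
Away from these crossings d keeps a constant sign, and checking every integer in [-1000, 1000] confirms d ≠ 0 throughout. Hence the two sides are never equal, so the relation holds for every integer in [-1000, 1000].

(B) x = 0: LHS = |-2·0 + 2| = |2| = 2; 2 < -1 — FAILS

Only (B) has a counterexample.

Answer: B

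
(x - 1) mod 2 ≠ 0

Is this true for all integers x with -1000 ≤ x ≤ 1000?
The claim fails at x = 1:
x = 1: LHS = (1 - 1) mod 2 = 0 mod 2 = 0; 0 ≠ 0 — FAILS

Because a single integer refutes it, the statement is false.

Answer: False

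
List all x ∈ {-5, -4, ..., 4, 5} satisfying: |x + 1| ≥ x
Over all integers in [-5, 5], LHS − RHS is smallest at x = 0, where it equals 1:
x = 0: LHS = |0 + 1| = |1| = 1; 1 ≥ 0 — holds
At the ends of the range:
x = -5: LHS = |(-5) + 1| = |-4| = 4; 4 ≥ -5 — holds
x = 5: LHS = |5 + 1| = |6| = 6; 6 ≥ 5 — holds
Hence LHS − RHS is never negative, i.e. LHS ≥ RHS throughout, so the relation holds for every integer in [-5, 5].

Answer: All integers in [-5, 5]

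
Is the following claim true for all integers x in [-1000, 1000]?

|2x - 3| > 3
The claim fails at x = 0:
x = 0: LHS = |2·0 - 3| = |-3| = 3; 3 > 3 — FAILS

Because a single integer refutes it, the statement is false.

Answer: False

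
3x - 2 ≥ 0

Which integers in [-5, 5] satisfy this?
Holds for: {1, 2, 3, 4, 5}
Fails for: {-5, -4, -3, -2, -1, 0}

Answer: {1, 2, 3, 4, 5}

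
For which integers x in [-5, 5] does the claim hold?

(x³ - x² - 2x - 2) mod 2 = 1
For a polynomial with integer coefficients, its value mod 2 depends only on x mod 2, so it suffices to check one representative of each residue class, x = 0, 1:
x = 0: LHS = (0³ - 0² - 2·0 - 2) mod 2 = (-2) mod 2 = 0; 0 = 1 — FAILS
x = 1: LHS = (1³ - 1² - 2·1 - 2) mod 2 = (-4) mod 2 = 0; 0 = 1 — FAILS
The relation fails in every residue class, so the claimed relation (=) fails for every integer in [-5, 5].

Answer: None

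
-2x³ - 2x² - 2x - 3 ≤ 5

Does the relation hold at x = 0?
x = 0: LHS = -2·0³ - 2·0² - 2·0 - 3 = -3; -3 ≤ 5 — holds

The relation is satisfied at x = 0.

Answer: Yes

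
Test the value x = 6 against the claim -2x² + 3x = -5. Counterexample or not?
Substitute x = 6 into the relation:
x = 6: LHS = -2·6² + 3·6 = -54; -54 = -5 — FAILS

Since the claim fails at x = 6, this value is a counterexample.

Answer: Yes, x = 6 is a counterexample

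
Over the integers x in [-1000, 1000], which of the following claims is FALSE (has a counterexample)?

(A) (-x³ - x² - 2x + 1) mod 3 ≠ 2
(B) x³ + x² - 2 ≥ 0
(A) For a polynomial with integer coefficients, its value mod 3 depends only on x mod 3, so it suffices to check one representative of each residue class, x = 0, 1, 2:
x = 0: LHS = (-0³ - 0² - 2·0 + 1) mod 3 = 1 mod 3 = 1; 1 ≠ 2 — holds
x = 1: LHS = (-1³ - 1² - 2·1 + 1) mod 3 = (-3) mod 3 = 0; 0 ≠ 2 — holds
x = 2: LHS = (-2³ - 2² - 2·2 + 1) mod 3 = (-15) mod 3 = 0; 0 ≠ 2 — holds
The relation holds in every residue class, so the relation holds for every integer in [-1000, 1000].

(B) x = 0: LHS = 0³ + 0² - 2 = -2; -2 ≥ 0 — FAILS

Only (B) has a counterexample.

Answer: B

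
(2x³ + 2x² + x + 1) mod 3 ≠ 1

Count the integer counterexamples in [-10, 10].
Counterexamples in [-10, 10]: {-9, -6, -3, 0, 3, 6, 9}.

Counting them gives 7 values.

Answer: 7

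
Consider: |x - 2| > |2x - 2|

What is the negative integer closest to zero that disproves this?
Testing negative integers from -1 downward:
x = -1: LHS = |(-1) - 2| = |-3| = 3, RHS = |2·(-1) - 2| = |-4| = 4; 3 > 4 — FAILS  ← closest negative counterexample to 0

Answer: x = -1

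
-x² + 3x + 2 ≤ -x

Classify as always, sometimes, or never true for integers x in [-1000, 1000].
Holds at x = -1: LHS = -(-1)² + 3·(-1) + 2 = -2, RHS = -(-1) = 1; -2 ≤ 1 — holds
Fails at x = 0: LHS = -0² + 3·0 + 2 = 2, RHS = -0 = 0; 2 ≤ 0 — FAILS
It is satisfied by some integers in the range but not all.

Answer: Sometimes true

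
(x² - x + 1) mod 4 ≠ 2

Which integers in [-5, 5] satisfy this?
For a polynomial with integer coefficients, its value mod 4 depends only on x mod 4, so it suffices to check one representative of each residue class, x = 0, 1, 2, 3:
x = 0: LHS = (0² - 0 + 1) mod 4 = 1 mod 4 = 1; 1 ≠ 2 — holds
x = 1: LHS = (1² - 1 + 1) mod 4 = 1 mod 4 = 1; 1 ≠ 2 — holds
x = 2: LHS = (2² - 2 + 1) mod 4 = 3 mod 4 = 3; 3 ≠ 2 — holds
x = 3: LHS = (3² - 3 + 1) mod 4 = 7 mod 4 = 3; 3 ≠ 2 — holds
The relation holds in every residue class, so the relation holds for every integer in [-5, 5].

Answer: All integers in [-5, 5]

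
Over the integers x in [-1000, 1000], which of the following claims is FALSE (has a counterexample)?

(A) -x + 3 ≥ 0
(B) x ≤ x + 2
(A) x = 4: LHS = -4 + 3 = -1; -1 ≥ 0 — FAILS

(B) Over all integers in [-1000, 1000], LHS − RHS is largest at x = 0, where it equals -2:
x = 0: RHS = 0 + 2 = 2; 0 ≤ 2 — holds
At the ends of the range:
x = -1000: RHS = (-1000) + 2 = -998; -1000 ≤ -998 — holds
x = 1000: RHS = 1000 + 2 = 1002; 1000 ≤ 1002 — holds
Hence LHS − RHS is never positive, i.e. LHS ≤ RHS throughout, so the relation holds for every integer in [-1000, 1000].

Only (A) has a counterexample.

Answer: A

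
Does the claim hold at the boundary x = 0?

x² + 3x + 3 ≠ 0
x = 0: LHS = 0² + 3·0 + 3 = 3; 3 ≠ 0 — holds

The relation is satisfied at x = 0.

Answer: Yes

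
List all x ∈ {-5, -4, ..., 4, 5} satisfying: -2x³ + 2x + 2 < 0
Holds for: {2, 3, 4, 5}
Fails for: {-5, -4, -3, -2, -1, 0, 1}

Answer: {2, 3, 4, 5}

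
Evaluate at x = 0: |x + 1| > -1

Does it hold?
x = 0: LHS = |0 + 1| = |1| = 1; 1 > -1 — holds

The relation is satisfied at x = 0.

Answer: Yes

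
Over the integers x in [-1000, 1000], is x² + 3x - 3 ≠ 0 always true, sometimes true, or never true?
Track d = LHS − RHS over the integers in [-1000, 1000]. Equality would need d = 0, but d changes sign only between consecutive integers, jumping over 0:
x = -4: LHS = (-4)² + 3·(-4) - 3 = 1; 1 ≠ 0 — holds  (d = 1)
x = -3: LHS = (-3)² + 3·(-3) - 3 = -3; -3 ≠ 0 — holds  (d = -3)
x = 0: LHS = 0² + 3·0 - 3 = -3; -3 ≠ 0 — holds  (d = -3)
x = 1: LHS = 1² + 3·1 - 3 = 1; 1 ≠ 0 — holds  (d = 1)
Away from these crossings d keeps a constant sign, and checking every integer in [-1000, 1000] confirms d ≠ 0 throughout. Hence the two sides are never equal, so the relation holds for every integer in [-1000, 1000].

No counterexample exists.

Answer: Always true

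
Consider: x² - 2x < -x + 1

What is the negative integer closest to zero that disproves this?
Testing negative integers from -1 downward:
x = -1: LHS = (-1)² - 2·(-1) = 3, RHS = -(-1) + 1 = 2; 3 < 2 — FAILS  ← closest negative counterexample to 0

Answer: x = -1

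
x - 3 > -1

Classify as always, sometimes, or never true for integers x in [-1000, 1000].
Holds at x = 3: LHS = 3 - 3 = 0; 0 > -1 — holds
Fails at x = 0: LHS = 0 - 3 = -3; -3 > -1 — FAILS
It is satisfied by some integers in the range but not all.

Answer: Sometimes true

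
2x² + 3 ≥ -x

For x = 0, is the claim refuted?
Substitute x = 0 into the relation:
x = 0: LHS = 2·0² + 3 = 3, RHS = -0 = 0; 3 ≥ 0 — holds

The relation holds at x = 0, so it is not a counterexample.

Answer: No, x = 0 is not a counterexample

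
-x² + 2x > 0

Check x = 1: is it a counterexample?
Substitute x = 1 into the relation:
x = 1: LHS = -1² + 2·1 = 1; 1 > 0 — holds

The claim holds here, so x = 1 is not a counterexample. (A counterexample exists elsewhere, e.g. x = 0.)

Answer: No, x = 1 is not a counterexample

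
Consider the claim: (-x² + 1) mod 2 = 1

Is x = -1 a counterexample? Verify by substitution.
Substitute x = -1 into the relation:
x = -1: LHS = (-(-1)² + 1) mod 2 = 0 mod 2 = 0; 0 = 1 — FAILS

Since the claim fails at x = -1, this value is a counterexample.

Answer: Yes, x = -1 is a counterexample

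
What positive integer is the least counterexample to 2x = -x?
Testing positive integers:
x = 1: LHS = 2·1 = 2; 2 = -1 — FAILS  ← smallest positive counterexample

Answer: x = 1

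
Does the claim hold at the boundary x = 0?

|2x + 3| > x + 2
x = 0: LHS = |2·0 + 3| = |3| = 3, RHS = 0 + 2 = 2; 3 > 2 — holds

The relation is satisfied at x = 0.

Answer: Yes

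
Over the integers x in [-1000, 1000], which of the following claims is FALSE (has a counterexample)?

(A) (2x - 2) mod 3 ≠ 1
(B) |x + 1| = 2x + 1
(A) x = 0: LHS = (2·0 - 2) mod 3 = (-2) mod 3 = 1; 1 ≠ 1 — FAILS
(B) x = 1: LHS = |1 + 1| = |2| = 2, RHS = 2·1 + 1 = 3; 2 = 3 — FAILS

Answer: Both A and B are false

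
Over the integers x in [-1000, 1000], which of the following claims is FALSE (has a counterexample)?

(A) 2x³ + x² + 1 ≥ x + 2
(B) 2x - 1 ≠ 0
(A) x = 0: LHS = 2·0³ + 0² + 1 = 1, RHS = 0 + 2 = 2; 1 ≥ 2 — FAILS

(B) Track d = LHS − RHS over the integers in [-1000, 1000]. Equality would need d = 0, but d changes sign only between consecutive integers, jumping over 0:
x = 0: LHS = 2·0 - 1 = -1; -1 ≠ 0 — holds  (d = -1)
x = 1: LHS = 2·1 - 1 = 1; 1 ≠ 0 — holds  (d = 1)
Away from these crossings d keeps a constant sign, and checking every integer in [-1000, 1000] confirms d ≠ 0 throughout. Hence the two sides are never equal, so the relation holds for every integer in [-1000, 1000].

Only (A) has a counterexample.

Answer: A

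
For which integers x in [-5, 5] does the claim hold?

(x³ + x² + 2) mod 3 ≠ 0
For a polynomial with integer coefficients, its value mod 3 depends only on x mod 3, so it suffices to check one representative of each residue class, x = 0, 1, 2:
x = 0: LHS = (0³ + 0² + 2) mod 3 = 2 mod 3 = 2; 2 ≠ 0 — holds
x = 1: LHS = (1³ + 1² + 2) mod 3 = 4 mod 3 = 1; 1 ≠ 0 — holds
x = 2: LHS = (2³ + 2² + 2) mod 3 = 14 mod 3 = 2; 2 ≠ 0 — holds
The relation holds in every residue class, so the relation holds for every integer in [-5, 5].

Answer: All integers in [-5, 5]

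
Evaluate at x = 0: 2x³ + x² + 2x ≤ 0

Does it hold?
x = 0: LHS = 2·0³ + 0² + 2·0 = 0; 0 ≤ 0 — holds

The relation is satisfied at x = 0.

Answer: Yes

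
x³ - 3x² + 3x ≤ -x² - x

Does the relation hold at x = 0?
x = 0: LHS = 0³ - 3·0² + 3·0 = 0, RHS = -0² - 0 = 0; 0 ≤ 0 — holds

The relation is satisfied at x = 0.

Answer: Yes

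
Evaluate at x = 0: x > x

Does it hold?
x = 0: 0 > 0 — FAILS

The relation fails at x = 0, so x = 0 is a counterexample.

Answer: No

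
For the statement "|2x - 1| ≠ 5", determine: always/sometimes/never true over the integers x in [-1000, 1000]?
Holds at x = 0: LHS = |2·0 - 1| = |-1| = 1; 1 ≠ 5 — holds
Fails at x = -2: LHS = |2·(-2) - 1| = |-5| = 5; 5 ≠ 5 — FAILS
It is satisfied by some integers in the range but not all.

Answer: Sometimes true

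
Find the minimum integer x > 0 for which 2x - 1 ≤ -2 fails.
Testing positive integers:
x = 1: LHS = 2·1 - 1 = 1; 1 ≤ -2 — FAILS  ← smallest positive counterexample

Answer: x = 1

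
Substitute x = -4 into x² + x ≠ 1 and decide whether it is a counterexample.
Substitute x = -4 into the relation:
x = -4: LHS = (-4)² + (-4) = 12; 12 ≠ 1 — holds

The relation holds at x = -4, so it is not a counterexample.

Answer: No, x = -4 is not a counterexample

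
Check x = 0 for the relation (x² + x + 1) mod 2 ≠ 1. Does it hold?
x = 0: LHS = (0² + 0 + 1) mod 2 = 1 mod 2 = 1; 1 ≠ 1 — FAILS

The relation fails at x = 0, so x = 0 is a counterexample.

Answer: No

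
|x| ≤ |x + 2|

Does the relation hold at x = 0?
x = 0: LHS = |0| = 0, RHS = |0 + 2| = |2| = 2; 0 ≤ 2 — holds

The relation is satisfied at x = 0.

Answer: Yes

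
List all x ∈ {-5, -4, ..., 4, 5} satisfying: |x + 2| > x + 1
Over all integers in [-5, 5], LHS − RHS is smallest at x = 0, where it equals 1:
x = 0: LHS = |0 + 2| = |2| = 2, RHS = 0 + 1 = 1; 2 > 1 — holds
At the ends of the range:
x = -5: LHS = |(-5) + 2| = |-3| = 3, RHS = (-5) + 1 = -4; 3 > -4 — holds
x = 5: LHS = |5 + 2| = |7| = 7, RHS = 5 + 1 = 6; 7 > 6 — holds
Hence LHS − RHS is never zero or negative, i.e. LHS > RHS throughout, so the relation holds for every integer in [-5, 5].

Answer: All integers in [-5, 5]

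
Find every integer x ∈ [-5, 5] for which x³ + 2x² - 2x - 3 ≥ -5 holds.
Holds for: {-2, -1, 0, 1, 2, 3, 4, 5}
Fails for: {-5, -4, -3}

Answer: {-2, -1, 0, 1, 2, 3, 4, 5}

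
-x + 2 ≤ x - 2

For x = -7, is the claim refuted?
Substitute x = -7 into the relation:
x = -7: LHS = -(-7) + 2 = 9, RHS = (-7) - 2 = -9; 9 ≤ -9 — FAILS

Since the claim fails at x = -7, this value is a counterexample.

Answer: Yes, x = -7 is a counterexample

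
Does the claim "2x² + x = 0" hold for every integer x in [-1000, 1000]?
The claim fails at x = 1:
x = 1: LHS = 2·1² + 1 = 3; 3 = 0 — FAILS

Because a single integer refutes it, the statement is false.

Answer: False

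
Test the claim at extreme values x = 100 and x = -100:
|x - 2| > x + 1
x = 100: LHS = |100 - 2| = |98| = 98, RHS = 100 + 1 = 101; 98 > 101 — FAILS
x = -100: LHS = |(-100) - 2| = |-102| = 102, RHS = (-100) + 1 = -99; 102 > -99 — holds

Answer: Partially: fails for x = 100, holds for x = -100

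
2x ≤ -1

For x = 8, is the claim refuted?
Substitute x = 8 into the relation:
x = 8: LHS = 2·8 = 16; 16 ≤ -1 — FAILS

Since the claim fails at x = 8, this value is a counterexample.

Answer: Yes, x = 8 is a counterexample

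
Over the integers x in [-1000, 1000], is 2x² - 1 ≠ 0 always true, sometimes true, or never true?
Track d = LHS − RHS over the integers in [-1000, 1000]. Equality would need d = 0, but d changes sign only between consecutive integers, jumping over 0:
x = -1: LHS = 2·(-1)² - 1 = 1; 1 ≠ 0 — holds  (d = 1)
x = 0: LHS = 2·0² - 1 = -1; -1 ≠ 0 — holds  (d = -1)
x = 0: LHS = 2·0² - 1 = -1; -1 ≠ 0 — holds  (d = -1)
x = 1: LHS = 2·1² - 1 = 1; 1 ≠ 0 — holds  (d = 1)
Away from these crossings d keeps a constant sign, and checking every integer in [-1000, 1000] confirms d ≠ 0 throughout. Hence the two sides are never equal, so the relation holds for every integer in [-1000, 1000].

No counterexample exists.

Answer: Always true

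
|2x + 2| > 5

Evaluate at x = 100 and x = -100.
x = 100: LHS = |2·100 + 2| = |202| = 202; 202 > 5 — holds
x = -100: LHS = |2·(-100) + 2| = |-198| = 198; 198 > 5 — holds

Answer: Yes, holds for both x = 100 and x = -100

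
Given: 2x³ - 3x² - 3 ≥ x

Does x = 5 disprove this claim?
Substitute x = 5 into the relation:
x = 5: LHS = 2·5³ - 3·5² - 3 = 172; 172 ≥ 5 — holds

The claim holds here, so x = 5 is not a counterexample. (A counterexample exists elsewhere, e.g. x = 0.)

Answer: No, x = 5 is not a counterexample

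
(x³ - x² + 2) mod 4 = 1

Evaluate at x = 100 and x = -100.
x = 100: LHS = (100³ - 100² + 2) mod 4 = 990002 mod 4 = 2; 2 = 1 — FAILS
x = -100: LHS = ((-100)³ - (-100)² + 2) mod 4 = (-1009998) mod 4 = 2; 2 = 1 — FAILS

Answer: No, fails for both x = 100 and x = -100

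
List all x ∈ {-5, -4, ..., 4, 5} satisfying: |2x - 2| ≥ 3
Holds for: {-5, -4, -3, -2, -1, 3, 4, 5}
Fails for: {0, 1, 2}

Answer: {-5, -4, -3, -2, -1, 3, 4, 5}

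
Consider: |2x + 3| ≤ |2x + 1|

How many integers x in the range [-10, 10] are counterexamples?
Counterexamples in [-10, 10]: {0, 1, 2, 3, 4, 5, 6, 7, 8, 9, 10}.

Counting them gives 11 values.

Answer: 11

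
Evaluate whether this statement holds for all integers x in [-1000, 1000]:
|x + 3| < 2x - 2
The claim fails at x = 0:
x = 0: LHS = |0 + 3| = |3| = 3, RHS = 2·0 - 2 = -2; 3 < -2 — FAILS

Because a single integer refutes it, the statement is false.

Answer: False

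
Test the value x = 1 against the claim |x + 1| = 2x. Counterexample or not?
Substitute x = 1 into the relation:
x = 1: LHS = |1 + 1| = |2| = 2, RHS = 2·1 = 2; 2 = 2 — holds

The claim holds here, so x = 1 is not a counterexample. (A counterexample exists elsewhere, e.g. x = 0.)

Answer: No, x = 1 is not a counterexample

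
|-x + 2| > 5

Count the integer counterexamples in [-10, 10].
Counterexamples in [-10, 10]: {-3, -2, -1, 0, 1, 2, 3, 4, 5, 6, 7}.

Counting them gives 11 values.

Answer: 11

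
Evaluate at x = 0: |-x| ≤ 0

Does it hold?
x = 0: LHS = |-0| = |0| = 0; 0 ≤ 0 — holds

The relation is satisfied at x = 0.

Answer: Yes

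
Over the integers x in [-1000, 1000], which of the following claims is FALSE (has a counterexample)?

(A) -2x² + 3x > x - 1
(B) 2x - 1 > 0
(A) x = -1: LHS = -2·(-1)² + 3·(-1) = -5, RHS = (-1) - 1 = -2; -5 > -2 — FAILS
(B) x = 0: LHS = 2·0 - 1 = -1; -1 > 0 — FAILS

Answer: Both A and B are false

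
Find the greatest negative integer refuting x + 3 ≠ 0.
Testing negative integers from -1 downward:
x = -1: LHS = (-1) + 3 = 2; 2 ≠ 0 — holds
x = -2: LHS = (-2) + 3 = 1; 1 ≠ 0 — holds
x = -3: LHS = (-3) + 3 = 0; 0 ≠ 0 — FAILS  ← closest negative counterexample to 0

Answer: x = -3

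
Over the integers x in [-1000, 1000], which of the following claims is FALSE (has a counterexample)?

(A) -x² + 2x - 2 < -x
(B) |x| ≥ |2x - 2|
(A) x = 1: LHS = -1² + 2·1 - 2 = -1; -1 < -1 — FAILS
(B) x = 0: LHS = |0| = 0, RHS = |2·0 - 2| = |-2| = 2; 0 ≥ 2 — FAILS

Answer: Both A and B are false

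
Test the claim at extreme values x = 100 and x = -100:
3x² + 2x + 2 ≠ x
x = 100: LHS = 3·100² + 2·100 + 2 = 30202; 30202 ≠ 100 — holds
x = -100: LHS = 3·(-100)² + 2·(-100) + 2 = 29802; 29802 ≠ -100 — holds

Answer: Yes, holds for both x = 100 and x = -100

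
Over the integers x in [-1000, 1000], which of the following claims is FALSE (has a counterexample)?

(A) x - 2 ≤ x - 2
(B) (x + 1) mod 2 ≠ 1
(A) Over all integers in [-1000, 1000], LHS − RHS is largest at x = 0, where it equals 0:
x = 0: LHS = 0 - 2 = -2, RHS = 0 - 2 = -2; -2 ≤ -2 — holds
At the ends of the range:
x = -1000: LHS = (-1000) - 2 = -1002, RHS = (-1000) - 2 = -1002; -1002 ≤ -1002 — holds
x = 1000: LHS = 1000 - 2 = 998, RHS = 1000 - 2 = 998; 998 ≤ 998 — holds
Hence LHS − RHS is never positive, i.e. LHS ≤ RHS throughout, so the relation holds for every integer in [-1000, 1000].

(B) x = 0: LHS = (0 + 1) mod 2 = 1 mod 2 = 1; 1 ≠ 1 — FAILS

Only (B) has a counterexample.

Answer: B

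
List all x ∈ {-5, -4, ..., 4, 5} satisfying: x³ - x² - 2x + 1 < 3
Holds for: {-5, -4, -3, -2, -1, 0, 1, 2}
Fails for: {3, 4, 5}

Answer: {-5, -4, -3, -2, -1, 0, 1, 2}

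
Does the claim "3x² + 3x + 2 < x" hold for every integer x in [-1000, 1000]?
The claim fails at x = 0:
x = 0: LHS = 3·0² + 3·0 + 2 = 2; 2 < 0 — FAILS

Because a single integer refutes it, the statement is false.

Answer: False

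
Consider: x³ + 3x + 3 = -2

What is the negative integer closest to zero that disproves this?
Testing negative integers from -1 downward:
x = -1: LHS = (-1)³ + 3·(-1) + 3 = -1; -1 = -2 — FAILS  ← closest negative counterexample to 0

Answer: x = -1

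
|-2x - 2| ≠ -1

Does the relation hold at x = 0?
x = 0: LHS = |-2·0 - 2| = |-2| = 2; 2 ≠ -1 — holds

The relation is satisfied at x = 0.

Answer: Yes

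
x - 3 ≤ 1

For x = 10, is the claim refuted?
Substitute x = 10 into the relation:
x = 10: LHS = 10 - 3 = 7; 7 ≤ 1 — FAILS

Since the claim fails at x = 10, this value is a counterexample.

Answer: Yes, x = 10 is a counterexample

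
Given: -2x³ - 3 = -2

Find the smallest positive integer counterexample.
Testing positive integers:
x = 1: LHS = -2·1³ - 3 = -5; -5 = -2 — FAILS  ← smallest positive counterexample

Answer: x = 1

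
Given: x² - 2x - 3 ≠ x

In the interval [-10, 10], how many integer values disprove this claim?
Track d = LHS − RHS over the integers in [-10, 10]. Equality would need d = 0, but d changes sign only between consecutive integers, jumping over 0:
x = -1: LHS = (-1)² - 2·(-1) - 3 = 0; 0 ≠ -1 — holds  (d = 1)
x = 0: LHS = 0² - 2·0 - 3 = -3; -3 ≠ 0 — holds  (d = -3)
x = 3: LHS = 3² - 2·3 - 3 = 0; 0 ≠ 3 — holds  (d = -3)
x = 4: LHS = 4² - 2·4 - 3 = 5; 5 ≠ 4 — holds  (d = 1)
Away from these crossings d keeps a constant sign, and checking every integer in [-10, 10] confirms d ≠ 0 throughout. Hence the two sides are never equal, so the relation holds for every integer in [-10, 10].

No counterexample appears in that range.

Answer: 0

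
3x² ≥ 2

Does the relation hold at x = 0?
x = 0: LHS = 3·0² = 0; 0 ≥ 2 — FAILS

The relation fails at x = 0, so x = 0 is a counterexample.

Answer: No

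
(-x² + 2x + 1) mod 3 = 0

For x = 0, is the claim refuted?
Substitute x = 0 into the relation:
x = 0: LHS = (-0² + 2·0 + 1) mod 3 = 1 mod 3 = 1; 1 = 0 — FAILS

Since the claim fails at x = 0, this value is a counterexample.

Answer: Yes, x = 0 is a counterexample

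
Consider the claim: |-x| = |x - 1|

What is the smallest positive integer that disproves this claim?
Testing positive integers:
x = 1: LHS = |-1| = 1, RHS = |1 - 1| = |0| = 0; 1 = 0 — FAILS  ← smallest positive counterexample

Answer: x = 1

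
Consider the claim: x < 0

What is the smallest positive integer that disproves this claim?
Testing positive integers:
x = 1: 1 < 0 — FAILS  ← smallest positive counterexample

Answer: x = 1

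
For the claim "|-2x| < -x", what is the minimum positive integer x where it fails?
Testing positive integers:
x = 1: LHS = |-2·1| = |-2| = 2; 2 < -1 — FAILS  ← smallest positive counterexample

Answer: x = 1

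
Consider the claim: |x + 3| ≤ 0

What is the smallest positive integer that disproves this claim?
Testing positive integers:
x = 1: LHS = |1 + 3| = |4| = 4; 4 ≤ 0 — FAILS  ← smallest positive counterexample

Answer: x = 1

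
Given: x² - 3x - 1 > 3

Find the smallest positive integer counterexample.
Testing positive integers:
x = 1: LHS = 1² - 3·1 - 1 = -3; -3 > 3 — FAILS  ← smallest positive counterexample

Answer: x = 1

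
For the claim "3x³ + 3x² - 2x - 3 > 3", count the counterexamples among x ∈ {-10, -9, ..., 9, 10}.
Counterexamples in [-10, 10]: {-10, -9, -8, -7, -6, -5, -4, -3, -2, -1, 0, 1}.

Counting them gives 12 values.

Answer: 12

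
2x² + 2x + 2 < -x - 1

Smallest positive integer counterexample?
Testing positive integers:
x = 1: LHS = 2·1² + 2·1 + 2 = 6, RHS = -1 - 1 = -2; 6 < -2 — FAILS  ← smallest positive counterexample

Answer: x = 1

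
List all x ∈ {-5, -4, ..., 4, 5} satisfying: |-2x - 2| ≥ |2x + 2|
Over all integers in [-5, 5], LHS − RHS is smallest at x = 0, where it equals 0:
x = 0: LHS = |-2·0 - 2| = |-2| = 2, RHS = |2·0 + 2| = |2| = 2; 2 ≥ 2 — holds
At the ends of the range:
x = -5: LHS = |-2·(-5) - 2| = |8| = 8, RHS = |2·(-5) + 2| = |-8| = 8; 8 ≥ 8 — holds
x = 5: LHS = |-2·5 - 2| = |-12| = 12, RHS = |2·5 + 2| = |12| = 12; 12 ≥ 12 — holds
Hence LHS − RHS is never negative, i.e. LHS ≥ RHS throughout, so the relation holds for every integer in [-5, 5].

Answer: All integers in [-5, 5]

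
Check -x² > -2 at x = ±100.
x = 100: LHS = -100² = -10000; -10000 > -2 — FAILS
x = -100: LHS = -(-100)² = -10000; -10000 > -2 — FAILS

Answer: No, fails for both x = 100 and x = -100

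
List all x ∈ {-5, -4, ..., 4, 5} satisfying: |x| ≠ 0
Holds for: {-5, -4, -3, -2, -1, 1, 2, 3, 4, 5}
Fails for: {0}

Answer: {-5, -4, -3, -2, -1, 1, 2, 3, 4, 5}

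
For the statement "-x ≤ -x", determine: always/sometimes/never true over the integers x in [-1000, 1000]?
Over all integers in [-1000, 1000], LHS − RHS is largest at x = 0, where it equals 0:
x = 0: LHS = -0 = 0, RHS = -0 = 0; 0 ≤ 0 — holds
At the ends of the range:
x = -1000: LHS = -(-1000) = 1000, RHS = -(-1000) = 1000; 1000 ≤ 1000 — holds
x = 1000: -1000 ≤ -1000 — holds
Hence LHS − RHS is never positive, i.e. LHS ≤ RHS throughout, so the relation holds for every integer in [-1000, 1000].

No counterexample exists.

Answer: Always true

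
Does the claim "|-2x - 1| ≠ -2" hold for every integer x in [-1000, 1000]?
An absolute value is never negative, so the left side is ≥ 0 for every x, while the right side is -2. Tightest case in [-1000, 1000] is x = 0:
x = 0: LHS = |-2·0 - 1| = |-1| = 1; 1 ≠ -2 — holds
Hence LHS − RHS is never 0, i.e. the two sides are never equal, so the relation holds for every integer in [-1000, 1000].

No counterexample exists.

Answer: True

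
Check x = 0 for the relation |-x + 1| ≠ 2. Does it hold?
x = 0: LHS = |-0 + 1| = |1| = 1; 1 ≠ 2 — holds

The relation is satisfied at x = 0.

Answer: Yes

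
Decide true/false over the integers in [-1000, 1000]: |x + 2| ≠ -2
An absolute value is never negative, so the left side is ≥ 0 for every x, while the right side is -2. Tightest case in [-1000, 1000] is x = -2:
x = -2: LHS = |(-2) + 2| = |0| = 0; 0 ≠ -2 — holds
Hence LHS − RHS is never 0, i.e. the two sides are never equal, so the relation holds for every integer in [-1000, 1000].

No counterexample exists.

Answer: True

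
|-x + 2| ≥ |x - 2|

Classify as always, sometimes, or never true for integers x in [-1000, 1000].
Over all integers in [-1000, 1000], LHS − RHS is smallest at x = 0, where it equals 0:
x = 0: LHS = |-0 + 2| = |2| = 2, RHS = |0 - 2| = |-2| = 2; 2 ≥ 2 — holds
At the ends of the range:
x = -1000: LHS = |-(-1000) + 2| = |1002| = 1002, RHS = |(-1000) - 2| = |-1002| = 1002; 1002 ≥ 1002 — holds
x = 1000: LHS = |-1000 + 2| = |-998| = 998, RHS = |1000 - 2| = |998| = 998; 998 ≥ 998 — holds
Hence LHS − RHS is never negative, i.e. LHS ≥ RHS throughout, so the relation holds for every integer in [-1000, 1000].

No counterexample exists.

Answer: Always true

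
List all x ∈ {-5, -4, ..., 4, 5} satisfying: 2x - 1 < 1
Holds for: {-5, -4, -3, -2, -1, 0}
Fails for: {1, 2, 3, 4, 5}

Answer: {-5, -4, -3, -2, -1, 0}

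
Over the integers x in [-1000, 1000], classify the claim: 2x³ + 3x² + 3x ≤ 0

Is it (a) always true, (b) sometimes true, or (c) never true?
Holds at x = 0: LHS = 2·0³ + 3·0² + 3·0 = 0; 0 ≤ 0 — holds
Fails at x = 1: LHS = 2·1³ + 3·1² + 3·1 = 8; 8 ≤ 0 — FAILS
It is satisfied by some integers in the range but not all.

Answer: Sometimes true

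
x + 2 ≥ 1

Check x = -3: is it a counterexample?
Substitute x = -3 into the relation:
x = -3: LHS = (-3) + 2 = -1; -1 ≥ 1 — FAILS

Since the claim fails at x = -3, this value is a counterexample.

Answer: Yes, x = -3 is a counterexample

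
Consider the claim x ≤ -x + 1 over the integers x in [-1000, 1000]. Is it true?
The claim fails at x = 1:
x = 1: RHS = -1 + 1 = 0; 1 ≤ 0 — FAILS

Because a single integer refutes it, the statement is false.

Answer: False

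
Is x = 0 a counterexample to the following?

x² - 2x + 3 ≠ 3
Substitute x = 0 into the relation:
x = 0: LHS = 0² - 2·0 + 3 = 3; 3 ≠ 3 — FAILS

Since the claim fails at x = 0, this value is a counterexample.

Answer: Yes, x = 0 is a counterexample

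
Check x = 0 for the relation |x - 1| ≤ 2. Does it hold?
x = 0: LHS = |0 - 1| = |-1| = 1; 1 ≤ 2 — holds

The relation is satisfied at x = 0.

Answer: Yes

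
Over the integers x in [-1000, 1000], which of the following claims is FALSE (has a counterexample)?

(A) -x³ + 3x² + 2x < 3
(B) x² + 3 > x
(A) x = 1: LHS = -1³ + 3·1² + 2·1 = 4; 4 < 3 — FAILS

(B) Over all integers in [-1000, 1000], LHS − RHS is smallest at x = 0, where it equals 3:
x = 0: LHS = 0² + 3 = 3; 3 > 0 — holds
At the ends of the range:
x = -1000: LHS = (-1000)² + 3 = 1000003; 1000003 > -1000 — holds
x = 1000: LHS = 1000² + 3 = 1000003; 1000003 > 1000 — holds
Hence LHS − RHS is never zero or negative, i.e. LHS > RHS throughout, so the relation holds for every integer in [-1000, 1000].

Only (A) has a counterexample.

Answer: A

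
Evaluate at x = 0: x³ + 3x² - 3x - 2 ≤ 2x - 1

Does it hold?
x = 0: LHS = 0³ + 3·0² - 3·0 - 2 = -2, RHS = 2·0 - 1 = -1; -2 ≤ -1 — holds

The relation is satisfied at x = 0.

Answer: Yes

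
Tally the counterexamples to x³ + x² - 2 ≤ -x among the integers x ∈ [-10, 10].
Counterexamples in [-10, 10]: {1, 2, 3, 4, 5, 6, 7, 8, 9, 10}.

Counting them gives 10 values.

Answer: 10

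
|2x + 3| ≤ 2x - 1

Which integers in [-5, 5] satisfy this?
Over all integers in [-5, 5], LHS − RHS is smallest at x = 0, where it equals 4:
x = 0: LHS = |2·0 + 3| = |3| = 3, RHS = 2·0 - 1 = -1; 3 ≤ -1 — FAILS
At the ends of the range:
x = -5: LHS = |2·(-5) + 3| = |-7| = 7, RHS = 2·(-5) - 1 = -11; 7 ≤ -11 — FAILS
x = 5: LHS = |2·5 + 3| = |13| = 13, RHS = 2·5 - 1 = 9; 13 ≤ 9 — FAILS
Hence LHS − RHS is never zero or negative, i.e. LHS > RHS throughout, so the claimed relation (≤) fails for every integer in [-5, 5].

Answer: None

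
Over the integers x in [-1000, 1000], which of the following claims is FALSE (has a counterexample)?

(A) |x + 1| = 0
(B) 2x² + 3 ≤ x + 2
(A) x = 0: LHS = |0 + 1| = |1| = 1; 1 = 0 — FAILS
(B) x = 0: LHS = 2·0² + 3 = 3, RHS = 0 + 2 = 2; 3 ≤ 2 — FAILS

Answer: Both A and B are false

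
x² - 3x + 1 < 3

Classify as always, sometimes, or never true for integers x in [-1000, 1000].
Holds at x = 0: LHS = 0² - 3·0 + 1 = 1; 1 < 3 — holds
Fails at x = -1: LHS = (-1)² - 3·(-1) + 1 = 5; 5 < 3 — FAILS
It is satisfied by some integers in the range but not all.

Answer: Sometimes true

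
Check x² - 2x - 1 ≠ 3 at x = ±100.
x = 100: LHS = 100² - 2·100 - 1 = 9799; 9799 ≠ 3 — holds
x = -100: LHS = (-100)² - 2·(-100) - 1 = 10199; 10199 ≠ 3 — holds

Answer: Yes, holds for both x = 100 and x = -100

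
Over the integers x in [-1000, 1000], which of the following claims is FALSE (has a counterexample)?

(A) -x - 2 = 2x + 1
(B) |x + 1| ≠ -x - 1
(A) x = 0: LHS = -0 - 2 = -2, RHS = 2·0 + 1 = 1; -2 = 1 — FAILS
(B) x = -1: LHS = |(-1) + 1| = |0| = 0, RHS = -(-1) - 1 = 0; 0 ≠ 0 — FAILS

Answer: Both A and B are false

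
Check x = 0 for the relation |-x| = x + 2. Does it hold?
x = 0: LHS = |-0| = |0| = 0, RHS = 0 + 2 = 2; 0 = 2 — FAILS

The relation fails at x = 0, so x = 0 is a counterexample.

Answer: No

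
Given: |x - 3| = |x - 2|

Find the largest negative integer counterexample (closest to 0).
Testing negative integers from -1 downward:
x = -1: LHS = |(-1) - 3| = |-4| = 4, RHS = |(-1) - 2| = |-3| = 3; 4 = 3 — FAILS  ← closest negative counterexample to 0

Answer: x = -1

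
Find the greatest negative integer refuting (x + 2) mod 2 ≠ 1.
Testing negative integers from -1 downward:
x = -1: LHS = ((-1) + 2) mod 2 = 1 mod 2 = 1; 1 ≠ 1 — FAILS  ← closest negative counterexample to 0

Answer: x = -1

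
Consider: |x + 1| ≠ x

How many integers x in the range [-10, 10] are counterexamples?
Over all integers in [-10, 10], LHS − RHS is always positive; it is smallest at x = 0, where it equals 1:
x = 0: LHS = |0 + 1| = |1| = 1; 1 ≠ 0 — holds
At the ends of the range:
x = -10: LHS = |(-10) + 1| = |-9| = 9; 9 ≠ -10 — holds
x = 10: LHS = |10 + 1| = |11| = 11; 11 ≠ 10 — holds
Hence LHS − RHS is never 0, i.e. the two sides are never equal, so the relation holds for every integer in [-10, 10].

No counterexample appears in that range.

Answer: 0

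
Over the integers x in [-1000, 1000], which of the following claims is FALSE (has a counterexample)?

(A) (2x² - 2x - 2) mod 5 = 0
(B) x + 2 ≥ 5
(A) x = 0: LHS = (2·0² - 2·0 - 2) mod 5 = (-2) mod 5 = 3; 3 = 0 — FAILS
(B) x = 0: LHS = 0 + 2 = 2; 2 ≥ 5 — FAILS

Answer: Both A and B are false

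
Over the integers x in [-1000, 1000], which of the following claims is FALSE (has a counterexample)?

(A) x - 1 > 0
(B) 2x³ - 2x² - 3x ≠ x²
(A) x = 0: LHS = 0 - 1 = -1; -1 > 0 — FAILS
(B) x = 0: LHS = 2·0³ - 2·0² - 3·0 = 0, RHS = 0² = 0; 0 ≠ 0 — FAILS

Answer: Both A and B are false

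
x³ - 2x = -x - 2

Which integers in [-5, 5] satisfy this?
Track d = LHS − RHS over the integers in [-5, 5]. Equality would need d = 0, but d changes sign only between consecutive integers, jumping over 0:
x = -2: LHS = (-2)³ - 2·(-2) = -4, RHS = -(-2) - 2 = 0; -4 = 0 — FAILS  (d = -4)
x = -1: LHS = (-1)³ - 2·(-1) = 1, RHS = -(-1) - 2 = -1; 1 = -1 — FAILS  (d = 2)
Away from these crossings d keeps a constant sign, and checking every integer in [-5, 5] confirms d ≠ 0 throughout. Hence the two sides are never equal, so the claimed relation (=) fails for every integer in [-5, 5].

Answer: None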